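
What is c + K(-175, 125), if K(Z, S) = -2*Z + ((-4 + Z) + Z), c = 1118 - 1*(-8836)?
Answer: 9950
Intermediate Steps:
c = 9954 (c = 1118 + 8836 = 9954)
K(Z, S) = -4 (K(Z, S) = -2*Z + (-4 + 2*Z) = -4)
c + K(-175, 125) = 9954 - 4 = 9950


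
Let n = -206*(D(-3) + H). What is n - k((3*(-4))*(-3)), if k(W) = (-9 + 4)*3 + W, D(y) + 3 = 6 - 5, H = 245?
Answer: -50079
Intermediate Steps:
D(y) = -2 (D(y) = -3 + (6 - 5) = -3 + 1 = -2)
k(W) = -15 + W (k(W) = -5*3 + W = -15 + W)
n = -50058 (n = -206*(-2 + 245) = -206*243 = -50058)
n - k((3*(-4))*(-3)) = -50058 - (-15 + (3*(-4))*(-3)) = -50058 - (-15 - 12*(-3)) = -50058 - (-15 + 36) = -50058 - 1*21 = -50058 - 21 = -50079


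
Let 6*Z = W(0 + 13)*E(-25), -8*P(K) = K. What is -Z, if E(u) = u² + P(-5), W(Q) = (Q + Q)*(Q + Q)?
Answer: -845845/12 ≈ -70487.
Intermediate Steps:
P(K) = -K/8
W(Q) = 4*Q² (W(Q) = (2*Q)*(2*Q) = 4*Q²)
E(u) = 5/8 + u² (E(u) = u² - ⅛*(-5) = u² + 5/8 = 5/8 + u²)
Z = 845845/12 (Z = ((4*(0 + 13)²)*(5/8 + (-25)²))/6 = ((4*13²)*(5/8 + 625))/6 = ((4*169)*(5005/8))/6 = (676*(5005/8))/6 = (⅙)*(845845/2) = 845845/12 ≈ 70487.)
-Z = -1*845845/12 = -845845/12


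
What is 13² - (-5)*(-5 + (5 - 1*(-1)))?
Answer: 174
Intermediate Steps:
13² - (-5)*(-5 + (5 - 1*(-1))) = 169 - (-5)*(-5 + (5 + 1)) = 169 - (-5)*(-5 + 6) = 169 - (-5) = 169 - 1*(-5) = 169 + 5 = 174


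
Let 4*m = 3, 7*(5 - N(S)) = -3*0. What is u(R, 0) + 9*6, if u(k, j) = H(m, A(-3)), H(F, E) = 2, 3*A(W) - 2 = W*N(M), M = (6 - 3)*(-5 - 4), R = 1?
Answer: 56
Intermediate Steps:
M = -27 (M = 3*(-9) = -27)
N(S) = 5 (N(S) = 5 - (-3)*0/7 = 5 - 1/7*0 = 5 + 0 = 5)
A(W) = 2/3 + 5*W/3 (A(W) = 2/3 + (W*5)/3 = 2/3 + (5*W)/3 = 2/3 + 5*W/3)
m = 3/4 (m = (1/4)*3 = 3/4 ≈ 0.75000)
u(k, j) = 2
u(R, 0) + 9*6 = 2 + 9*6 = 2 + 54 = 56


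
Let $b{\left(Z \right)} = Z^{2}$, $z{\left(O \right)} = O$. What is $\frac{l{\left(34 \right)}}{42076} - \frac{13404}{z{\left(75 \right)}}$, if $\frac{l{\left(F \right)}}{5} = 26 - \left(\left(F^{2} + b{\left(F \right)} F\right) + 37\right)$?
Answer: $- \frac{193054443}{1051900} \approx -183.53$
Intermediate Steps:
$l{\left(F \right)} = -55 - 5 F^{2} - 5 F^{3}$ ($l{\left(F \right)} = 5 \left(26 - \left(\left(F^{2} + F^{2} F\right) + 37\right)\right) = 5 \left(26 - \left(\left(F^{2} + F^{3}\right) + 37\right)\right) = 5 \left(26 - \left(37 + F^{2} + F^{3}\right)\right) = 5 \left(-11 - F^{2} - F^{3}\right) = -55 - 5 F^{2} - 5 F^{3}$)
$\frac{l{\left(34 \right)}}{42076} - \frac{13404}{z{\left(75 \right)}} = \frac{-55 - 5 \cdot 34^{2} - 5 \cdot 34^{3}}{42076} - \frac{13404}{75} = \left(-55 - 5780 - 196520\right) \frac{1}{42076} - \frac{4468}{25} = \left(-202355\right) \frac{1}{42076} - \frac{4468}{25} = - \frac{202355}{42076} - \frac{4468}{25} = - \frac{193054443}{1051900}$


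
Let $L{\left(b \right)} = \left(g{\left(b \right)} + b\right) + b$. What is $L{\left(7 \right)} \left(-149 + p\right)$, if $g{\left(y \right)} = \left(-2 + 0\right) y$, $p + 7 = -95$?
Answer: $0$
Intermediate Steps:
$p = -102$ ($p = -7 - 95 = -102$)
$g{\left(y \right)} = - 2 y$
$L{\left(b \right)} = 0$ ($L{\left(b \right)} = \left(- 2 b + b\right) + b = - b + b = 0$)
$L{\left(7 \right)} \left(-149 + p\right) = 0 \left(-149 - 102\right) = 0 \left(-251\right) = 0$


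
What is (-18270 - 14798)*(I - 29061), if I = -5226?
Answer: 1133802516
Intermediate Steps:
(-18270 - 14798)*(I - 29061) = (-18270 - 14798)*(-5226 - 29061) = -33068*(-34287) = 1133802516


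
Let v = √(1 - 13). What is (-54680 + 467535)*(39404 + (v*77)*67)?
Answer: 16268138420 + 4259837890*I*√3 ≈ 1.6268e+10 + 7.3783e+9*I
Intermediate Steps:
v = 2*I*√3 (v = √(-12) = 2*I*√3 ≈ 3.4641*I)
(-54680 + 467535)*(39404 + (v*77)*67) = (-54680 + 467535)*(39404 + ((2*I*√3)*77)*67) = 412855*(39404 + (154*I*√3)*67) = 412855*(39404 + 10318*I*√3) = 16268138420 + 4259837890*I*√3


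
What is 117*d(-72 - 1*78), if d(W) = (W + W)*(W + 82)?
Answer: 2386800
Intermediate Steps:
d(W) = 2*W*(82 + W) (d(W) = (2*W)*(82 + W) = 2*W*(82 + W))
117*d(-72 - 1*78) = 117*(2*(-72 - 1*78)*(82 + (-72 - 1*78))) = 117*(2*(-72 - 78)*(82 + (-72 - 78))) = 117*(2*(-150)*(82 - 150)) = 117*(2*(-150)*(-68)) = 117*20400 = 2386800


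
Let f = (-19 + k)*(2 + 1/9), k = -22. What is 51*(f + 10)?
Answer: -11713/3 ≈ -3904.3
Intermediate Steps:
f = -779/9 (f = (-19 - 22)*(2 + 1/9) = -41*(2 + 1*(⅑)) = -41*(2 + ⅑) = -41*19/9 = -779/9 ≈ -86.556)
51*(f + 10) = 51*(-779/9 + 10) = 51*(-689/9) = -11713/3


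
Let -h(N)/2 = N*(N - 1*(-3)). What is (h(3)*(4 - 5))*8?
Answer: 288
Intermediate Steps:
h(N) = -2*N*(3 + N) (h(N) = -2*N*(N - 1*(-3)) = -2*N*(N + 3) = -2*N*(3 + N))
(h(3)*(4 - 5))*8 = ((-2*3*(3 + 3))*(4 - 5))*8 = (-2*3*6*(-1))*8 = -36*(-1)*8 = 36*8 = 288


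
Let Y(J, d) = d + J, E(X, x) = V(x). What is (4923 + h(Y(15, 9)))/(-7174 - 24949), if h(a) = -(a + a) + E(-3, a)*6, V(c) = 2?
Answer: -4887/32123 ≈ -0.15213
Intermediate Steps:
E(X, x) = 2
Y(J, d) = J + d
h(a) = 12 - 2*a (h(a) = -(a + a) + 2*6 = -2*a + 12 = 12 - 2*a)
(4923 + h(Y(15, 9)))/(-7174 - 24949) = (4923 + (12 - 2*(15 + 9)))/(-7174 - 24949) = (4923 + (12 - 2*24))/(-32123) = (4923 + (12 - 48))*(-1/32123) = (4923 - 36)*(-1/32123) = 4887*(-1/32123) = -4887/32123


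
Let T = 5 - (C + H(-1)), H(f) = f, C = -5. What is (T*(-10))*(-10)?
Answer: 1100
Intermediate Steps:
T = 11 (T = 5 - (-5 - 1) = 5 - 1*(-6) = 5 + 6 = 11)
(T*(-10))*(-10) = (11*(-10))*(-10) = -110*(-10) = 1100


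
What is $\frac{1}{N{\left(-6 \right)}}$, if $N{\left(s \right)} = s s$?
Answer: $\frac{1}{36} \approx 0.027778$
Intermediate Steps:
$N{\left(s \right)} = s^{2}$
$\frac{1}{N{\left(-6 \right)}} = \frac{1}{\left(-6\right)^{2}} = \frac{1}{36}$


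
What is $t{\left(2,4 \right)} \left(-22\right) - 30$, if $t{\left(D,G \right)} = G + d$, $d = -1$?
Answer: $-96$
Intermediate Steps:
$t{\left(D,G \right)} = -1 + G$ ($t{\left(D,G \right)} = G - 1 = -1 + G$)
$t{\left(2,4 \right)} \left(-22\right) - 30 = \left(-1 + 4\right) \left(-22\right) - 30 = 3 \left(-22\right) - 30 = -66 - 30 = -96$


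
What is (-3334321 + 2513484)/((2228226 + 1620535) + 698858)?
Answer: -820837/4547619 ≈ -0.18050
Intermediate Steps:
(-3334321 + 2513484)/((2228226 + 1620535) + 698858) = -820837/(3848761 + 698858) = -820837/4547619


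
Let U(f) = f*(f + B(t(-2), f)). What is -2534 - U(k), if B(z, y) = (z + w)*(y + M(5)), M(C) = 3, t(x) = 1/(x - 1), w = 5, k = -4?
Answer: -7706/3 ≈ -2568.7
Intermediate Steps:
t(x) = 1/(-1 + x)
B(z, y) = (3 + y)*(5 + z) (B(z, y) = (z + 5)*(y + 3) = (5 + z)*(3 + y) = (3 + y)*(5 + z))
U(f) = f*(14 + 17*f/3) (U(f) = f*(f + (15 + 3/(-1 - 2) + 5*f + f/(-1 - 2))) = f*(f + (15 + 3/(-3) + 5*f + f/(-3))) = f*(f + (15 + 3*(-1/3) + 5*f + f*(-1/3))) = f*(f + (15 - 1 + 5*f - f/3)) = f*(f + (14 + 14*f/3)) = f*(14 + 17*f/3))
-2534 - U(k) = -2534 - (-4)*(42 + 17*(-4))/3 = -2534 - (-4)*(42 - 68)/3 = -2534 - (-4)*(-26)/3 = -2534 - 1*104/3 = -2534 - 104/3 = -7706/3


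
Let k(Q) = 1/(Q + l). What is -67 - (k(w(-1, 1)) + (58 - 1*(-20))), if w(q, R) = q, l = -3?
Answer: -579/4 ≈ -144.75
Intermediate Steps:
k(Q) = 1/(-3 + Q) (k(Q) = 1/(Q - 3) = 1/(-3 + Q))
-67 - (k(w(-1, 1)) + (58 - 1*(-20))) = -67 - (1/(-3 - 1) + (58 - 1*(-20))) = -67 - (1/(-4) + (58 + 20)) = -67 - (-¼ + 78) = -67 - 1*311/4 = -67 - 311/4 = -579/4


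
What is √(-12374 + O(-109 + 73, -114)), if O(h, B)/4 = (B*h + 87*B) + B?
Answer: I*√36086 ≈ 189.96*I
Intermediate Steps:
O(h, B) = 352*B + 4*B*h (O(h, B) = 4*((B*h + 87*B) + B) = 4*((87*B + B*h) + B) = 4*(88*B + B*h) = 352*B + 4*B*h)
√(-12374 + O(-109 + 73, -114)) = √(-12374 + 4*(-114)*(88 + (-109 + 73))) = √(-12374 + 4*(-114)*(88 - 36)) = √(-12374 + 4*(-114)*52) = √(-12374 - 23712) = √(-36086) = I*√36086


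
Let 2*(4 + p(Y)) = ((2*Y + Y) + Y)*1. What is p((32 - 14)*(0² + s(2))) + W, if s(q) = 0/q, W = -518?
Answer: -522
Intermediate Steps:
s(q) = 0
p(Y) = -4 + 2*Y (p(Y) = -4 + (((2*Y + Y) + Y)*1)/2 = -4 + ((3*Y + Y)*1)/2 = -4 + ((4*Y)*1)/2 = -4 + (4*Y)/2 = -4 + 2*Y)
p((32 - 14)*(0² + s(2))) + W = (-4 + 2*((32 - 14)*(0² + 0))) - 518 = (-4 + 2*(18*(0 + 0))) - 518 = (-4 + 2*(18*0)) - 518 = (-4 + 2*0) - 518 = (-4 + 0) - 518 = -4 - 518 = -522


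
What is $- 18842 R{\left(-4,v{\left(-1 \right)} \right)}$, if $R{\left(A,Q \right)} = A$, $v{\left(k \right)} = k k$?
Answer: $75368$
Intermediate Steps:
$v{\left(k \right)} = k^{2}$
$- 18842 R{\left(-4,v{\left(-1 \right)} \right)} = \left(-18842\right) \left(-4\right) = 75368$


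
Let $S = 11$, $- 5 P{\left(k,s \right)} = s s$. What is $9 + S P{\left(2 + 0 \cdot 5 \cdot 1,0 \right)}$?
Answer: $9$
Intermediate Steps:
$P{\left(k,s \right)} = - \frac{s^{2}}{5}$ ($P{\left(k,s \right)} = - \frac{s s}{5} = - \frac{s^{2}}{5}$)
$9 + S P{\left(2 + 0 \cdot 5 \cdot 1,0 \right)} = 9 + 11 \left(- \frac{0^{2}}{5}\right) = 9 + 11 \left(\left(- \frac{1}{5}\right) 0\right) = 9 + 11 \cdot 0 = 9 + 0 = 9$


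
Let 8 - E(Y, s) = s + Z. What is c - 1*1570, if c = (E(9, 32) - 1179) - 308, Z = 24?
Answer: -3105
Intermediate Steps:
E(Y, s) = -16 - s (E(Y, s) = 8 - (s + 24) = 8 - (24 + s) = 8 + (-24 - s) = -16 - s)
c = -1535 (c = ((-16 - 1*32) - 1179) - 308 = ((-16 - 32) - 1179) - 308 = (-48 - 1179) - 308 = -1227 - 308 = -1535)
c - 1*1570 = -1535 - 1*1570 = -1535 - 1570 = -3105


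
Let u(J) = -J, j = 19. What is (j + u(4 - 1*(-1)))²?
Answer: 196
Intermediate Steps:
(j + u(4 - 1*(-1)))² = (19 - (4 - 1*(-1)))² = (19 - (4 + 1))² = (19 - 1*5)² = (19 - 5)² = 14² = 196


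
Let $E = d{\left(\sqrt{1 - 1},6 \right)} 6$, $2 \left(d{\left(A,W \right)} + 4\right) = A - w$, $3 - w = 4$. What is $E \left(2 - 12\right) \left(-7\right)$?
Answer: $-1470$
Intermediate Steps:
$w = -1$ ($w = 3 - 4 = -1$)
$d{\left(A,W \right)} = - \frac{7}{2} + \frac{A}{2}$ ($d{\left(A,W \right)} = -4 + \frac{A - -1}{2} = -4 + \frac{A + 1}{2} = -4 + \frac{1 + A}{2} = -4 + \left(\frac{1}{2} + \frac{A}{2}\right) = - \frac{7}{2} + \frac{A}{2}$)
$E = -21$ ($E = \left(- \frac{7}{2} + \frac{\sqrt{1 - 1}}{2}\right) 6 = \left(- \frac{7}{2} + \frac{\sqrt{0}}{2}\right) 6 = \left(- \frac{7}{2} + \frac{1}{2} \cdot 0\right) 6 = \left(- \frac{7}{2} + 0\right) 6 = \left(- \frac{7}{2}\right) 6 = -21$)
$E \left(2 - 12\right) \left(-7\right) = - 21 \left(2 - 12\right) \left(-7\right) = - 21 \left(\left(-10\right) \left(-7\right)\right) = \left(-21\right) 70 = -1470$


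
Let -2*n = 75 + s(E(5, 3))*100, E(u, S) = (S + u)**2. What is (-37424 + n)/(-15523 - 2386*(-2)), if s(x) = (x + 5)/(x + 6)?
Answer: 525151/150514 ≈ 3.4891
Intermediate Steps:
s(x) = (5 + x)/(6 + x)
n = -1215/14 (n = -(75 + ((5 + (3 + 5)**2)/(6 + (3 + 5)**2))*100)/2 = -(75 + ((5 + 8**2)/(6 + 8**2))*100)/2 = -(75 + ((5 + 64)/(6 + 64))*100)/2 = -(75 + (69/70)*100)/2 = -(75 + 690/7)/2 = -1/2*1215/7 = -1215/14 ≈ -86.786)
(-37424 + n)/(-15523 - 2386*(-2)) = (-37424 - 1215/14)/(-15523 - 2386*(-2)) = -525151/(14*(-15523 + 4772)) = -525151/14/(-10751) = -525151/14*(-1/10751) = 525151/150514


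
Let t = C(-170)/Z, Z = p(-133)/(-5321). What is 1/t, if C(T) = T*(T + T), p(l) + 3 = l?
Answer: 1/2261425 ≈ 4.4220e-7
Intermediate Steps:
p(l) = -3 + l
Z = 8/313 (Z = (-3 - 133)/(-5321) = -136*(-1/5321) = 8/313 ≈ 0.025559)
C(T) = 2*T² (C(T) = T*(2*T) = 2*T²)
t = 2261425 (t = (2*(-170)²)/(8/313) = (2*28900)*(313/8) = 57800*(313/8) = 2261425)
1/t = 1/2261425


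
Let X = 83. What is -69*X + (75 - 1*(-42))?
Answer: -5610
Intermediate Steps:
-69*X + (75 - 1*(-42)) = -69*83 + (75 - 1*(-42)) = -5727 + (75 + 42) = -5727 + 117 = -5610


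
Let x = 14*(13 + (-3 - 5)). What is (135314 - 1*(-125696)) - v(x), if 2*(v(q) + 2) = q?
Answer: 260977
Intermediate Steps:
x = 70 (x = 14*(13 - 8) = 14*5 = 70)
v(q) = -2 + q/2
(135314 - 1*(-125696)) - v(x) = (135314 - 1*(-125696)) - (-2 + (½)*70) = (135314 + 125696) - (-2 + 35) = 261010 - 1*33 = 261010 - 33 = 260977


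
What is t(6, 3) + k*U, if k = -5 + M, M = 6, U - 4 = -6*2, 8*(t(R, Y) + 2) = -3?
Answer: -83/8 ≈ -10.375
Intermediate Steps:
t(R, Y) = -19/8 (t(R, Y) = -2 + (⅛)*(-3) = -2 - 3/8 = -19/8)
U = -8 (U = 4 - 6*2 = 4 - 12 = -8)
k = 1 (k = -5 + 6 = 1)
t(6, 3) + k*U = -19/8 + 1*(-8) = -19/8 - 8 = -83/8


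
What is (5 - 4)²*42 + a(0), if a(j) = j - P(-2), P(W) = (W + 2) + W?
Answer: 44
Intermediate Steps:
P(W) = 2 + 2*W (P(W) = (2 + W) + W = 2 + 2*W)
a(j) = 2 + j (a(j) = j - (2 + 2*(-2)) = j - (2 - 4) = j - 1*(-2) = j + 2 = 2 + j)
(5 - 4)²*42 + a(0) = (5 - 4)²*42 + (2 + 0) = 1²*42 + 2 = 1*42 + 2 = 42 + 2 = 44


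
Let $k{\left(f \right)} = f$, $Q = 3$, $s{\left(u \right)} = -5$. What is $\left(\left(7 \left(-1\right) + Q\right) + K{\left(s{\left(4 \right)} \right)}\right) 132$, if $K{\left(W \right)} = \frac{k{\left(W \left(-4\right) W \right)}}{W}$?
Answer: $2112$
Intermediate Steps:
$K{\left(W \right)} = - 4 W$ ($K{\left(W \right)} = \frac{W \left(-4\right) W}{W} = \frac{- 4 W W}{W} = \frac{\left(-4\right) W^{2}}{W} = - 4 W$)
$\left(\left(7 \left(-1\right) + Q\right) + K{\left(s{\left(4 \right)} \right)}\right) 132 = \left(\left(7 \left(-1\right) + 3\right) - -20\right) 132 = \left(\left(-7 + 3\right) + 20\right) 132 = \left(-4 + 20\right) 132 = 16 \cdot 132 = 2112$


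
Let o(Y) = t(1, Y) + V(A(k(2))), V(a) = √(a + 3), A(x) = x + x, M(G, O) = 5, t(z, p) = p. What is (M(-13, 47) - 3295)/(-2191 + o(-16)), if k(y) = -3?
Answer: 518645/347918 + 235*I*√3/347918 ≈ 1.4907 + 0.0011699*I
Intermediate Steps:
A(x) = 2*x
V(a) = √(3 + a)
o(Y) = Y + I*√3 (o(Y) = Y + √(3 + 2*(-3)) = Y + √(3 - 6) = Y + √(-3) = Y + I*√3)
(M(-13, 47) - 3295)/(-2191 + o(-16)) = (5 - 3295)/(-2191 + (-16 + I*√3)) = -3290/(-2207 + I*√3)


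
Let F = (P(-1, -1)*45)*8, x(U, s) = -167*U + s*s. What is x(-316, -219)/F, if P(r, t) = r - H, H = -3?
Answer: 100733/720 ≈ 139.91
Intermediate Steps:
P(r, t) = 3 + r (P(r, t) = r - 1*(-3) = r + 3 = 3 + r)
x(U, s) = s² - 167*U (x(U, s) = -167*U + s² = s² - 167*U)
F = 720 (F = ((3 - 1)*45)*8 = (2*45)*8 = 90*8 = 720)
x(-316, -219)/F = ((-219)² - 167*(-316))/720 = (47961 + 52772)*(1/720) = 100733*(1/720) = 100733/720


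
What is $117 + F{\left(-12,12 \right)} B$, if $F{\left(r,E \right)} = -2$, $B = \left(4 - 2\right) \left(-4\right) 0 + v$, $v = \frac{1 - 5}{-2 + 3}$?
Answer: $125$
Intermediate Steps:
$v = -4$ ($v = - \frac{4}{1} = \left(-4\right) 1 = -4$)
$B = -4$ ($B = \left(4 - 2\right) \left(-4\right) 0 - 4 = 2 \left(-4\right) 0 - 4 = \left(-8\right) 0 - 4 = 0 - 4 = -4$)
$117 + F{\left(-12,12 \right)} B = 117 - -8 = 117 + 8 = 125$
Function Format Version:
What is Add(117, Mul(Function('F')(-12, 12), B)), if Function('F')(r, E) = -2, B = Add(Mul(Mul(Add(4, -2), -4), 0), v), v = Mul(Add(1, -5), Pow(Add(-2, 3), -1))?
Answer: 125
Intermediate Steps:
v = -4 (v = Mul(-4, Pow(1, -1)) = Mul(-4, 1) = -4)
B = -4 (B = Add(Mul(Mul(Add(4, -2), -4), 0), -4) = Add(Mul(Mul(2, -4), 0), -4) = Add(Mul(-8, 0), -4) = Add(0, -4) = -4)
Add(117, Mul(Function('F')(-12, 12), B)) = Add(117, Mul(-2, -4)) = Add(117, 8) = 125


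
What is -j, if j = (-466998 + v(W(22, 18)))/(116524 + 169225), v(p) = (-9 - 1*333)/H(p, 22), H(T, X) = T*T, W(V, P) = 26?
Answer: 157845495/96583162 ≈ 1.6343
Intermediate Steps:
H(T, X) = T**2
v(p) = -342/p**2 (v(p) = (-9 - 1*333)/(p**2) = (-9 - 333)/p**2 = -342/p**2)
j = -157845495/96583162 (j = (-466998 - 342/26**2)/(116524 + 169225) = (-466998 - 342*1/676)/285749 = (-466998 - 171/338)*(1/285749) = -157845495/338*1/285749 = -157845495/96583162 ≈ -1.6343)
-j = -1*(-157845495/96583162) = 157845495/96583162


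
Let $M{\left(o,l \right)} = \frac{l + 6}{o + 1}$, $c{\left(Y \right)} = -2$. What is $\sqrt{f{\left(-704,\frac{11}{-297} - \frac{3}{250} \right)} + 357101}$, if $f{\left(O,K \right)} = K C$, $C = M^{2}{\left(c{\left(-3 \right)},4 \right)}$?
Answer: $\frac{11 \sqrt{5976195}}{45} \approx 597.58$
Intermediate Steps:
$M{\left(o,l \right)} = \frac{6 + l}{1 + o}$
$C = 100$ ($C = \left(\frac{6 + 4}{1 - 2}\right)^{2} = \left(\frac{1}{-1} \cdot 10\right)^{2} = \left(\left(-1\right) 10\right)^{2} = \left(-10\right)^{2} = 100$)
$f{\left(O,K \right)} = 100 K$ ($f{\left(O,K \right)} = K 100 = 100 K$)
$\sqrt{f{\left(-704,\frac{11}{-297} - \frac{3}{250} \right)} + 357101} = \sqrt{100 \left(\frac{11}{-297} - \frac{3}{250}\right) + 357101} = \sqrt{100 \left(11 \left(- \frac{1}{297}\right) - \frac{3}{250}\right) + 357101} = \sqrt{100 \left(- \frac{1}{27} - \frac{3}{250}\right) + 357101} = \sqrt{100 \left(- \frac{331}{6750}\right) + 357101} = \sqrt{- \frac{662}{135} + 357101} = \sqrt{\frac{48207973}{135}} = \frac{11 \sqrt{5976195}}{45}$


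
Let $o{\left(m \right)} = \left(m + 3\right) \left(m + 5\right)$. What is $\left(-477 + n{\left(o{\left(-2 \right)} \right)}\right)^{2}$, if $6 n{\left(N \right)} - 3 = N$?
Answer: $226576$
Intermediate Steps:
$o{\left(m \right)} = \left(3 + m\right) \left(5 + m\right)$
$n{\left(N \right)} = \frac{1}{2} + \frac{N}{6}$
$\left(-477 + n{\left(o{\left(-2 \right)} \right)}\right)^{2} = \left(-477 + \left(\frac{1}{2} + \frac{15 + \left(-2\right)^{2} + 8 \left(-2\right)}{6}\right)\right)^{2} = \left(-477 + \left(\frac{1}{2} + \frac{15 + 4 - 16}{6}\right)\right)^{2} = \left(-477 + \left(\frac{1}{2} + \frac{1}{6} \cdot 3\right)\right)^{2} = \left(-477 + \left(\frac{1}{2} + \frac{1}{2}\right)\right)^{2} = \left(-477 + 1\right)^{2} = \left(-476\right)^{2} = 226576$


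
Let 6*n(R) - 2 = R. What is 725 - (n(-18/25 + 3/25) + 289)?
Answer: 13073/30 ≈ 435.77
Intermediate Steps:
n(R) = 1/3 + R/6
725 - (n(-18/25 + 3/25) + 289) = 725 - ((1/3 + (-18/25 + 3/25)/6) + 289) = 725 - ((1/3 + (1/6)*(-3/5)) + 289) = 725 - ((1/3 - 1/10) + 289) = 725 - (7/30 + 289) = 725 - 1*8677/30 = 725 - 8677/30 = 13073/30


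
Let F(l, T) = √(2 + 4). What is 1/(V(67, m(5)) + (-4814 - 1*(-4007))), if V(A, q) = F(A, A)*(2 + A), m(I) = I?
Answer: -269/207561 - 23*√6/207561 ≈ -0.0015674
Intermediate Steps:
F(l, T) = √6
V(A, q) = √6*(2 + A)
1/(V(67, m(5)) + (-4814 - 1*(-4007))) = 1/(√6*(2 + 67) + (-4814 - 1*(-4007))) = 1/(√6*69 + (-4814 + 4007)) = 1/(69*√6 - 807) = 1/(-807 + 69*√6)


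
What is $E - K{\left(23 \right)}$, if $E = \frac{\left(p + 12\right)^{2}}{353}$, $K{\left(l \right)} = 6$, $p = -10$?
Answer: $- \frac{2114}{353} \approx -5.9887$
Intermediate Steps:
$E = \frac{4}{353}$ ($E = \frac{\left(-10 + 12\right)^{2}}{353} = 2^{2} \cdot \frac{1}{353} = 4 \cdot \frac{1}{353} = \frac{4}{353} \approx 0.011331$)
$E - K{\left(23 \right)} = \frac{4}{353} - 6 = - \frac{2114}{353}$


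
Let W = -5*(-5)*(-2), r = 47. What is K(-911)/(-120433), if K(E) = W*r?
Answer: 2350/120433 ≈ 0.019513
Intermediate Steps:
W = -50 (W = 25*(-2) = -50)
K(E) = -2350 (K(E) = -50*47 = -2350)
K(-911)/(-120433) = -2350/(-120433) = -2350*(-1/120433) = 2350/120433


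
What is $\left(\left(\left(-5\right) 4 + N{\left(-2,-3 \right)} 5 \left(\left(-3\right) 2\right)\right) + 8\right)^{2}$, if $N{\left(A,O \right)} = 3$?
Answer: $10404$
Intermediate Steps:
$\left(\left(\left(-5\right) 4 + N{\left(-2,-3 \right)} 5 \left(\left(-3\right) 2\right)\right) + 8\right)^{2} = \left(\left(\left(-5\right) 4 + 3 \cdot 5 \left(\left(-3\right) 2\right)\right) + 8\right)^{2} = \left(\left(-20 + 15 \left(-6\right)\right) + 8\right)^{2} = \left(\left(-20 - 90\right) + 8\right)^{2} = \left(-110 + 8\right)^{2} = \left(-102\right)^{2} = 10404$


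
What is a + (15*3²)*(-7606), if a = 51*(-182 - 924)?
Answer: -1083216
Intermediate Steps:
a = -56406 (a = 51*(-1106) = -56406)
a + (15*3²)*(-7606) = -56406 + (15*3²)*(-7606) = -56406 + (15*9)*(-7606) = -56406 + 135*(-7606) = -56406 - 1026810 = -1083216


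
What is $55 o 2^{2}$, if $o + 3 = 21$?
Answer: $3960$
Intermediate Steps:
$o = 18$ ($o = -3 + 21 = 18$)
$55 o 2^{2} = 55 \cdot 18 \cdot 2^{2} = 990 \cdot 4 = 3960$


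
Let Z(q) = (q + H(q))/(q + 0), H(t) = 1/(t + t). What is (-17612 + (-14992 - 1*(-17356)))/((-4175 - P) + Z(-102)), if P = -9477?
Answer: -317280384/110344825 ≈ -2.8754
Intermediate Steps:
H(t) = 1/(2*t)
Z(q) = (q + 1/(2*q))/q (Z(q) = (q + 1/(2*q))/(q + 0) = (q + 1/(2*q))/q)
(-17612 + (-14992 - 1*(-17356)))/((-4175 - P) + Z(-102)) = (-17612 + (-14992 - 1*(-17356)))/((-4175 - 1*(-9477)) + (1 + (1/2)/(-102)**2)) = (-17612 + (-14992 + 17356))/((-4175 + 9477) + (1 + (1/2)*(1/10404))) = (-17612 + 2364)/(5302 + (1 + 1/20808)) = -15248/(5302 + 20809/20808) = -15248/110344825/20808 = -15248*20808/110344825 = -317280384/110344825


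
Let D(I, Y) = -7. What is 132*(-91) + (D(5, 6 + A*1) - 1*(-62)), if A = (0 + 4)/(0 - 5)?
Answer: -11957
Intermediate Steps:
A = -⅘ (A = 4/(-5) = 4*(-⅕) = -⅘ ≈ -0.80000)
132*(-91) + (D(5, 6 + A*1) - 1*(-62)) = 132*(-91) + (-7 - 1*(-62)) = -12012 + (-7 + 62) = -12012 + 55 = -11957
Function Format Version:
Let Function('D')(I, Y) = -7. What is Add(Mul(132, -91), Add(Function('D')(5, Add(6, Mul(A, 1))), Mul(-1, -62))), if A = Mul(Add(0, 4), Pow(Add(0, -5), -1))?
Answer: -11957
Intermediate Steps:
A = Rational(-4, 5) (A = Mul(4, Pow(-5, -1)) = Mul(4, Rational(-1, 5)) = Rational(-4, 5) ≈ -0.80000)
Add(Mul(132, -91), Add(Function('D')(5, Add(6, Mul(A, 1))), Mul(-1, -62))) = Add(Mul(132, -91), Add(-7, Mul(-1, -62))) = Add(-12012, Add(-7, 62)) = Add(-12012, 55) = -11957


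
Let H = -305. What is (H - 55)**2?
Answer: 129600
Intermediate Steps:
(H - 55)**2 = (-305 - 55)**2 = (-360)**2 = 129600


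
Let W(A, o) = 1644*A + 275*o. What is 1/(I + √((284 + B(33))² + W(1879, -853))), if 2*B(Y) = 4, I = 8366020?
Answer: 643540/5383868284931 - √2936297/69990287704103 ≈ 1.1951e-7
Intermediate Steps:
W(A, o) = 275*o + 1644*A
B(Y) = 2 (B(Y) = (½)*4 = 2)
1/(I + √((284 + B(33))² + W(1879, -853))) = 1/(8366020 + √((284 + 2)² + (275*(-853) + 1644*1879))) = 1/(8366020 + √(286² + (-234575 + 3089076))) = 1/(8366020 + √(81796 + 2854501)) = 1/(8366020 + √2936297)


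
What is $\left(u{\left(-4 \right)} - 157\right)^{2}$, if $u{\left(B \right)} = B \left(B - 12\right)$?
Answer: $8649$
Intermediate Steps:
$u{\left(B \right)} = B \left(-12 + B\right)$
$\left(u{\left(-4 \right)} - 157\right)^{2} = \left(- 4 \left(-12 - 4\right) - 157\right)^{2} = \left(\left(-4\right) \left(-16\right) - 157\right)^{2} = \left(64 - 157\right)^{2} = \left(-93\right)^{2} = 8649$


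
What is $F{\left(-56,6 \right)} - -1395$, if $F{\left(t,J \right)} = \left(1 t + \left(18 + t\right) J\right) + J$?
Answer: $1117$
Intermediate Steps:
$F{\left(t,J \right)} = J + t + J \left(18 + t\right)$ ($F{\left(t,J \right)} = \left(t + J \left(18 + t\right)\right) + J = J + t + J \left(18 + t\right)$)
$F{\left(-56,6 \right)} - -1395 = \left(-56 + 19 \cdot 6 + 6 \left(-56\right)\right) - -1395 = \left(-56 + 114 - 336\right) + 1395 = -278 + 1395 = 1117$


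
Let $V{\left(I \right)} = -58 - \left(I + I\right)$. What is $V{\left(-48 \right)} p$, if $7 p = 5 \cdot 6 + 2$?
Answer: $\frac{1216}{7} \approx 173.71$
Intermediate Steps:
$p = \frac{32}{7}$ ($p = \frac{5 \cdot 6 + 2}{7} = \frac{30 + 2}{7} = \frac{1}{7} \cdot 32 = \frac{32}{7} \approx 4.5714$)
$V{\left(I \right)} = -58 - 2 I$
$V{\left(-48 \right)} p = \left(-58 - -96\right) \frac{32}{7} = \left(-58 + 96\right) \frac{32}{7} = 38 \cdot \frac{32}{7} = \frac{1216}{7}$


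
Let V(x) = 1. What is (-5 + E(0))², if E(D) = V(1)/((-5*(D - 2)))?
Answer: 2401/100 ≈ 24.010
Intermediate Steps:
E(D) = 1/(10 - 5*D) (E(D) = 1/(-5*(D - 2)) = 1/(-5*(-2 + D)) = 1/(10 - 5*D))
(-5 + E(0))² = (-5 - 1/(-10 + 5*0))² = (-5 - 1/(-10 + 0))² = (-5 - 1/(-10))² = (-5 - 1*(-⅒))² = (-5 + ⅒)² = (-49/10)² = 2401/100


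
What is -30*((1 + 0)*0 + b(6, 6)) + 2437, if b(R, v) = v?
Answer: 2257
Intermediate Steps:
-30*((1 + 0)*0 + b(6, 6)) + 2437 = -30*((1 + 0)*0 + 6) + 2437 = -30*(1*0 + 6) + 2437 = -30*(0 + 6) + 2437 = -30*6 + 2437 = -180 + 2437 = 2257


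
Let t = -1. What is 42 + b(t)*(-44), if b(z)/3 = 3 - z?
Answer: -486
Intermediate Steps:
b(z) = 9 - 3*z (b(z) = 3*(3 - z) = 9 - 3*z)
42 + b(t)*(-44) = 42 + (9 - 3*(-1))*(-44) = 42 + (9 + 3)*(-44) = 42 + 12*(-44) = 42 - 528 = -486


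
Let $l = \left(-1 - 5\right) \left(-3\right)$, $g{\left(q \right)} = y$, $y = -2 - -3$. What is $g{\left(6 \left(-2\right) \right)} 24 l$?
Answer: $432$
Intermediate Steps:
$y = 1$ ($y = -2 + 3 = 1$)
$g{\left(q \right)} = 1$
$l = 18$ ($l = \left(-6\right) \left(-3\right) = 18$)
$g{\left(6 \left(-2\right) \right)} 24 l = 1 \cdot 24 \cdot 18 = 24 \cdot 18 = 432$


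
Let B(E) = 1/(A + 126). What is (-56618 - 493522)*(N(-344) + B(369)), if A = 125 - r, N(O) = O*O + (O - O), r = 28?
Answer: -14517605400060/223 ≈ -6.5101e+10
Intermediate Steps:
N(O) = O**2 (N(O) = O**2 + 0 = O**2)
A = 97 (A = 125 - 1*28 = 125 - 28 = 97)
B(E) = 1/223 (B(E) = 1/(97 + 126) = 1/223)
(-56618 - 493522)*(N(-344) + B(369)) = (-56618 - 493522)*((-344)**2 + 1/223) = -550140*(118336 + 1/223) = -550140*26388929/223 = -14517605400060/223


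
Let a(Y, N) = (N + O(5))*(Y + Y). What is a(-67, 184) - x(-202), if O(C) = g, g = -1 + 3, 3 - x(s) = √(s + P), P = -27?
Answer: -24927 + I*√229 ≈ -24927.0 + 15.133*I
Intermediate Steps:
x(s) = 3 - √(-27 + s) (x(s) = 3 - √(s - 27) = 3 - √(-27 + s))
g = 2
O(C) = 2
a(Y, N) = 2*Y*(2 + N) (a(Y, N) = (N + 2)*(Y + Y) = (2 + N)*(2*Y) = 2*Y*(2 + N))
a(-67, 184) - x(-202) = 2*(-67)*(2 + 184) - (3 - √(-27 - 202)) = 2*(-67)*186 - (3 - √(-229)) = -24924 - (3 - I*√229) = -24924 + (-3 + I*√229) = -24927 + I*√229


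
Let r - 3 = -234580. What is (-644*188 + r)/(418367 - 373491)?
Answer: -355649/44876 ≈ -7.9251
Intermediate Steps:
r = -234577 (r = 3 - 234580 = -234577)
(-644*188 + r)/(418367 - 373491) = (-644*188 - 234577)/(418367 - 373491) = (-121072 - 234577)/44876 = -355649*1/44876 = -355649/44876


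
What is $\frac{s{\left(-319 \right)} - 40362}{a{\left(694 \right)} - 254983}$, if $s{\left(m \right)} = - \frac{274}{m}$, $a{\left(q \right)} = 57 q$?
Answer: $\frac{12875204}{68720575} \approx 0.18736$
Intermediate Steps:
$\frac{s{\left(-319 \right)} - 40362}{a{\left(694 \right)} - 254983} = \frac{- \frac{274}{-319} - 40362}{57 \cdot 694 - 254983} = \frac{\left(-274\right) \left(- \frac{1}{319}\right) - 40362}{39558 - 254983} = \frac{\frac{274}{319} - 40362}{-215425} = \left(- \frac{12875204}{319}\right) \left(- \frac{1}{215425}\right) = \frac{12875204}{68720575}$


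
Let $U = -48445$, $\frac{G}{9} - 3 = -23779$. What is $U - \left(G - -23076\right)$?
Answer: $142463$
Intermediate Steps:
$G = -213984$ ($G = 27 + 9 \left(-23779\right) = 27 - 214011 = -213984$)
$U - \left(G - -23076\right) = -48445 - \left(-213984 - -23076\right) = -48445 - \left(-213984 + 23076\right) = -48445 - -190908 = -48445 + 190908 = 142463$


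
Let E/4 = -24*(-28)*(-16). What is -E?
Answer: 43008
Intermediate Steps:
E = -43008 (E = 4*(-24*(-28)*(-16)) = 4*(672*(-16)) = 4*(-10752) = -43008)
-E = -1*(-43008) = 43008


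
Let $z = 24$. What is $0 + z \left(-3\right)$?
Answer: $-72$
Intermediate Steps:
$0 + z \left(-3\right) = 0 + 24 \left(-3\right) = 0 - 72 = -72$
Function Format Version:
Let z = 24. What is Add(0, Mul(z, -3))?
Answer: -72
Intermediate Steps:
Add(0, Mul(z, -3)) = Add(0, Mul(24, -3)) = Add(0, -72) = -72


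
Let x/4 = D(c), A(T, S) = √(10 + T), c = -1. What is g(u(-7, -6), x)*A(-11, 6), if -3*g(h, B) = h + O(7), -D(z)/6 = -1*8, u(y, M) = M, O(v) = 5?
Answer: I/3 ≈ 0.33333*I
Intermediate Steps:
D(z) = 48 (D(z) = -(-6)*8 = -6*(-8) = 48)
x = 192 (x = 4*48 = 192)
g(h, B) = -5/3 - h/3 (g(h, B) = -(h + 5)/3 = -(5 + h)/3 = -5/3 - h/3)
g(u(-7, -6), x)*A(-11, 6) = (-5/3 - ⅓*(-6))*√(10 - 11) = (-5/3 + 2)*√(-1) = I/3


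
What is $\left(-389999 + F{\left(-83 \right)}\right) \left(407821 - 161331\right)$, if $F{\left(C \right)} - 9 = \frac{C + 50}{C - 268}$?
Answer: $- \frac{11247047595310}{117} \approx -9.6129 \cdot 10^{10}$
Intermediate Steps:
$F{\left(C \right)} = 9 + \frac{50 + C}{-268 + C}$ ($F{\left(C \right)} = 9 + \frac{C + 50}{C - 268} = 9 + \frac{50 + C}{-268 + C}$)
$\left(-389999 + F{\left(-83 \right)}\right) \left(407821 - 161331\right) = \left(-389999 + \frac{2 \left(-1181 + 5 \left(-83\right)\right)}{-268 - 83}\right) \left(407821 - 161331\right) = \left(-389999 + \frac{2 \left(-1181 - 415\right)}{-351}\right) 246490 = \left(-389999 + 2 \left(- \frac{1}{351}\right) \left(-1596\right)\right) 246490 = \left(-389999 + \frac{1064}{117}\right) 246490 = \left(- \frac{45628819}{117}\right) 246490 = - \frac{11247047595310}{117}$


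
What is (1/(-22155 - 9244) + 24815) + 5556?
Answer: 953619028/31399 ≈ 30371.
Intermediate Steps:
(1/(-22155 - 9244) + 24815) + 5556 = (1/(-31399) + 24815) + 5556 = (-1/31399 + 24815) + 5556 = 779166184/31399 + 5556 = 953619028/31399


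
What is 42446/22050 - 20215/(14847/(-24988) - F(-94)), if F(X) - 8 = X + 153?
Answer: 5604931490089/18621699075 ≈ 300.99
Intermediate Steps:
F(X) = 161 + X (F(X) = 8 + (X + 153) = 8 + (153 + X) = 161 + X)
42446/22050 - 20215/(14847/(-24988) - F(-94)) = 42446/22050 - 20215/(14847/(-24988) - (161 - 94)) = 42446*(1/22050) - 20215/(14847*(-1/24988) - 1*67) = 21223/11025 - 20215/(-14847/24988 - 67) = 21223/11025 - 20215/(-1689043/24988) = 21223/11025 - 20215*(-24988/1689043) = 21223/11025 + 505132420/1689043 = 5604931490089/18621699075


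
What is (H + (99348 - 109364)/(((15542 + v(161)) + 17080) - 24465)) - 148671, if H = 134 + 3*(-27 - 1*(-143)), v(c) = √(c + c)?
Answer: -9860033462315/66536327 + 10016*√322/66536327 ≈ -1.4819e+5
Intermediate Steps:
v(c) = √2*√c (v(c) = √(2*c) = √2*√c)
H = 482 (H = 134 + 3*(-27 + 143) = 134 + 3*116 = 134 + 348 = 482)
(H + (99348 - 109364)/(((15542 + v(161)) + 17080) - 24465)) - 148671 = (482 + (99348 - 109364)/(((15542 + √2*√161) + 17080) - 24465)) - 148671 = (482 - 10016/(((15542 + √322) + 17080) - 24465)) - 148671 = (482 - 10016/((32622 + √322) - 24465)) - 148671 = (482 - 10016/(8157 + √322)) - 148671 = -148189 - 10016/(8157 + √322)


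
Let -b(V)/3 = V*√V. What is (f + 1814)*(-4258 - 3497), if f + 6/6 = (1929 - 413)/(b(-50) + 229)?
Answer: 7755*(-1359750*√2 + 416693*I)/(-229*I + 750*√2) ≈ -1.4062e+7 + 10591.0*I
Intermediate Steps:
b(V) = -3*V^(3/2) (b(V) = -3*V*√V = -3*V^(3/2))
f = -1 + 1516/(229 + 750*I*√2) (f = -1 + (1929 - 413)/(-(-750)*I*√2 + 229) = -1 + 1516/(-(-750)*I*√2 + 229) = -1 + 1516/(750*I*√2 + 229) = -1 + 1516/(229 + 750*I*√2) ≈ -0.70515 - 1.3656*I)
(f + 1814)*(-4258 - 3497) = ((-830277/1177441 - 1137000*I*√2/1177441) + 1814)*(-4258 - 3497) = (2135047697/1177441 - 1137000*I*√2/1177441)*(-7755) = -16557294890235/1177441 + 8817435000*I*√2/1177441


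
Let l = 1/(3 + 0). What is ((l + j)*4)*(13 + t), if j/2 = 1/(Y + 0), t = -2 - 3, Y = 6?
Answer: 64/3 ≈ 21.333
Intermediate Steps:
t = -5
l = ⅓ (l = 1/3 = ⅓ ≈ 0.33333)
j = ⅓ (j = 2/(6 + 0) = 2/6 = 2*(⅙) = ⅓ ≈ 0.33333)
((l + j)*4)*(13 + t) = ((⅓ + ⅓)*4)*(13 - 5) = ((⅔)*4)*8 = (8/3)*8 = 64/3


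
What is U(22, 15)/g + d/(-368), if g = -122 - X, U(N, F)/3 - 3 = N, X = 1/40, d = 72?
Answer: -60643/74842 ≈ -0.81028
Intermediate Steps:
X = 1/40 ≈ 0.025000
U(N, F) = 9 + 3*N
g = -4881/40 (g = -122 - 1*1/40 = -122 - 1/40 = -4881/40 ≈ -122.03)
U(22, 15)/g + d/(-368) = (9 + 3*22)/(-4881/40) + 72/(-368) = (9 + 66)*(-40/4881) + 72*(-1/368) = 75*(-40/4881) - 9/46 = -1000/1627 - 9/46 = -60643/74842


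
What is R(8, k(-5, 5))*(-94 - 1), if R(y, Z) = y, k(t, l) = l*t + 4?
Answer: -760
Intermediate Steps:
k(t, l) = 4 + l*t
R(8, k(-5, 5))*(-94 - 1) = 8*(-94 - 1) = 8*(-95) = -760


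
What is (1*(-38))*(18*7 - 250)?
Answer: 4712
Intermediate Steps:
(1*(-38))*(18*7 - 250) = -38*(126 - 250) = -38*(-124) = 4712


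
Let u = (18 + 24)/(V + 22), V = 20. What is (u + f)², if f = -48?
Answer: 2209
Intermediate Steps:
u = 1 (u = (18 + 24)/(20 + 22) = 42/42 = 42*(1/42) = 1)
(u + f)² = (1 - 48)² = (-47)² = 2209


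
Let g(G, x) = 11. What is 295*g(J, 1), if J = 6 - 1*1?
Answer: 3245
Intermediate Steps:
J = 5 (J = 6 - 1 = 5)
295*g(J, 1) = 295*11 = 3245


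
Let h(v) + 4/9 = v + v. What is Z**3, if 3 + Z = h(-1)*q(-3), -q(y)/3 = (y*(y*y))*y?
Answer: 206425071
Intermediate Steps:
h(v) = -4/9 + 2*v (h(v) = -4/9 + (v + v) = -4/9 + 2*v)
q(y) = -3*y**4 (q(y) = -3*y*(y*y)*y = -3*y*y**2*y = -3*y**3*y = -3*y**4)
Z = 591 (Z = -3 + (-4/9 + 2*(-1))*(-3*(-3)**4) = -3 + (-4/9 - 2)*(-3*81) = -3 - 22/9*(-243) = -3 + 594 = 591)
Z**3 = 591**3 = 206425071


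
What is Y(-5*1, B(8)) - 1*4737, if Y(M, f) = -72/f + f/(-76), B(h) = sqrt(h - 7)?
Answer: -365485/76 ≈ -4809.0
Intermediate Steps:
B(h) = sqrt(-7 + h)
Y(M, f) = -72/f - f/76 (Y(M, f) = -72/f + f*(-1/76) = -72/f - f/76)
Y(-5*1, B(8)) - 1*4737 = (-72/sqrt(-7 + 8) - sqrt(-7 + 8)/76) - 1*4737 = (-72/(sqrt(1)) - sqrt(1)/76) - 4737 = (-72/1 - 1/76*1) - 4737 = (-72*1 - 1/76) - 4737 = (-72 - 1/76) - 4737 = -5473/76 - 4737 = -365485/76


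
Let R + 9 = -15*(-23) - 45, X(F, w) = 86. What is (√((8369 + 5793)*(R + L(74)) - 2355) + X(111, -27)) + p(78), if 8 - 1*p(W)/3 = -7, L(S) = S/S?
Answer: 131 + √4132949 ≈ 2164.0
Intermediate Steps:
L(S) = 1
R = 291 (R = -9 + (-15*(-23) - 45) = -9 + (345 - 45) = -9 + 300 = 291)
p(W) = 45 (p(W) = 24 - 3*(-7) = 24 + 21 = 45)
(√((8369 + 5793)*(R + L(74)) - 2355) + X(111, -27)) + p(78) = (√((8369 + 5793)*(291 + 1) - 2355) + 86) + 45 = (√(14162*292 - 2355) + 86) + 45 = (√(4135304 - 2355) + 86) + 45 = (√4132949 + 86) + 45 = (86 + √4132949) + 45 = 131 + √4132949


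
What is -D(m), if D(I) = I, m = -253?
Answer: 253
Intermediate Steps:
-D(m) = -1*(-253) = 253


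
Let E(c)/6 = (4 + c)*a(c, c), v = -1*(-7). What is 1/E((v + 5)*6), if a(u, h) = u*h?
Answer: 1/2363904 ≈ 4.2303e-7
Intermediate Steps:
a(u, h) = h*u
v = 7
E(c) = 6*c²*(4 + c) (E(c) = 6*((4 + c)*(c*c)) = 6*((4 + c)*c²) = 6*(c²*(4 + c)) = 6*c²*(4 + c))
1/E((v + 5)*6) = 1/(6*((7 + 5)*6)²*(4 + (7 + 5)*6)) = 1/(6*(12*6)²*(4 + 12*6)) = 1/(6*72²*(4 + 72)) = 1/(6*5184*76) = 1/2363904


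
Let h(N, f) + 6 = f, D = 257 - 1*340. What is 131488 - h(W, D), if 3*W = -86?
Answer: 131577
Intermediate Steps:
D = -83 (D = 257 - 340 = -83)
W = -86/3 (W = (⅓)*(-86) = -86/3 ≈ -28.667)
h(N, f) = -6 + f
131488 - h(W, D) = 131488 - (-6 - 83) = 131488 - 1*(-89) = 131488 + 89 = 131577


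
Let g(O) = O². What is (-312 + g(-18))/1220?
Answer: 3/305 ≈ 0.0098361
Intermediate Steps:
(-312 + g(-18))/1220 = (-312 + (-18)²)/1220 = (-312 + 324)/1220 = (1/1220)*12 = 3/305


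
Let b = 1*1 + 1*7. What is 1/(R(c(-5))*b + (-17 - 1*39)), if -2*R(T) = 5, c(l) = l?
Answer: -1/76 ≈ -0.013158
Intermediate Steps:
b = 8 (b = 1 + 7 = 8)
R(T) = -5/2 (R(T) = -½*5 = -5/2)
1/(R(c(-5))*b + (-17 - 1*39)) = 1/(-5/2*8 + (-17 - 1*39)) = 1/(-20 + (-17 - 39)) = 1/(-20 - 56) = 1/(-76) = -1/76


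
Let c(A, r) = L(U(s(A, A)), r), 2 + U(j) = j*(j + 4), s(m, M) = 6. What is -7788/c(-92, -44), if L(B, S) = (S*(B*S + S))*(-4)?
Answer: 3/176 ≈ 0.017045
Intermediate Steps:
U(j) = -2 + j*(4 + j) (U(j) = -2 + j*(j + 4) = -2 + j*(4 + j))
L(B, S) = -4*S*(S + B*S) (L(B, S) = (S*(S + B*S))*(-4) = -4*S*(S + B*S))
c(A, r) = -236*r² (c(A, r) = 4*r²*(-1 - (-2 + 6² + 4*6)) = 4*r²*(-1 - (-2 + 36 + 24)) = 4*r²*(-1 - 1*58) = 4*r²*(-1 - 58) = 4*r²*(-59) = -236*r²)
-7788/c(-92, -44) = -7788/((-236*(-44)²)) = -7788/((-236*1936)) = -7788/(-456896) = -7788*(-1/456896) = 3/176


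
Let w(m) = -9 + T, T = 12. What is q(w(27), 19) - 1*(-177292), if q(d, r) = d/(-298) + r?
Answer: 52838675/298 ≈ 1.7731e+5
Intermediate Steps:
w(m) = 3 (w(m) = -9 + 12 = 3)
q(d, r) = r - d/298 (q(d, r) = d*(-1/298) + r = -d/298 + r = r - d/298)
q(w(27), 19) - 1*(-177292) = (19 - 1/298*3) - 1*(-177292) = (19 - 3/298) + 177292 = 5659/298 + 177292 = 52838675/298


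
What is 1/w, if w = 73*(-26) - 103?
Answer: -1/2001 ≈ -0.00049975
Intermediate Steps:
w = -2001 (w = -1898 - 103 = -2001)
1/w = 1/(-2001) = -1/2001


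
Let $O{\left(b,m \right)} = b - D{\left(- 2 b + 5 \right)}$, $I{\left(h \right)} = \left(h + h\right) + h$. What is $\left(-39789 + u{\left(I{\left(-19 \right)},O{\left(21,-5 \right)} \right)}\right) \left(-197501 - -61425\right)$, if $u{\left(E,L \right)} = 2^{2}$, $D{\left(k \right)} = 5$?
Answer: $5413783660$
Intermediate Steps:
$I{\left(h \right)} = 3 h$ ($I{\left(h \right)} = 2 h + h = 3 h$)
$O{\left(b,m \right)} = -5 + b$ ($O{\left(b,m \right)} = b - 5 = -5 + b$)
$u{\left(E,L \right)} = 4$
$\left(-39789 + u{\left(I{\left(-19 \right)},O{\left(21,-5 \right)} \right)}\right) \left(-197501 - -61425\right) = \left(-39789 + 4\right) \left(-197501 - -61425\right) = - 39785 \left(-197501 + 61425\right) = \left(-39785\right) \left(-136076\right) = 5413783660$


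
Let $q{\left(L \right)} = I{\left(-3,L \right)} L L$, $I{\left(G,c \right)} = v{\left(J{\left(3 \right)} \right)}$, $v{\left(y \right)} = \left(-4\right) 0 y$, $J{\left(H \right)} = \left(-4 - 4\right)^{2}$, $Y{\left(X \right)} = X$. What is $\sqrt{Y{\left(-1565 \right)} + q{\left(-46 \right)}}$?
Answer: $i \sqrt{1565} \approx 39.56 i$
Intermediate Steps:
$J{\left(H \right)} = 64$ ($J{\left(H \right)} = \left(-8\right)^{2} = 64$)
$v{\left(y \right)} = 0$ ($v{\left(y \right)} = 0 y = 0$)
$I{\left(G,c \right)} = 0$
$q{\left(L \right)} = 0$ ($q{\left(L \right)} = 0 L L = 0 L = 0$)
$\sqrt{Y{\left(-1565 \right)} + q{\left(-46 \right)}} = \sqrt{-1565 + 0} = \sqrt{-1565} = i \sqrt{1565}$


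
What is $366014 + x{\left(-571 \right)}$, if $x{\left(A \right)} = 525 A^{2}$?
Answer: $171537539$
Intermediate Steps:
$366014 + x{\left(-571 \right)} = 366014 + 525 \left(-571\right)^{2} = 366014 + 525 \cdot 326041 = 366014 + 171171525 = 171537539$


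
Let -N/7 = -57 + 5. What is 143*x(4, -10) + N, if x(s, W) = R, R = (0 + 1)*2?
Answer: 650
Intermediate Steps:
R = 2 (R = 1*2 = 2)
N = 364 (N = -7*(-57 + 5) = -7*(-52) = 364)
x(s, W) = 2
143*x(4, -10) + N = 143*2 + 364 = 286 + 364 = 650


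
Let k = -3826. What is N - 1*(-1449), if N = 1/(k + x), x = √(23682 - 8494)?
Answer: 10594425343/7311544 - √3797/7311544 ≈ 1449.0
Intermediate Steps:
x = 2*√3797 (x = √15188 = 2*√3797 ≈ 123.24)
N = 1/(-3826 + 2*√3797) ≈ -0.00027007
N - 1*(-1449) = (-1913/7311544 - √3797/7311544) - 1*(-1449) = (-1913/7311544 - √3797/7311544) + 1449 = 10594425343/7311544 - √3797/7311544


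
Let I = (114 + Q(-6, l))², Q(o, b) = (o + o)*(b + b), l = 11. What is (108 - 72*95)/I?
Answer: -187/625 ≈ -0.29920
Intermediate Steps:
Q(o, b) = 4*b*o (Q(o, b) = (2*o)*(2*b) = 4*b*o)
I = 22500 (I = (114 + 4*11*(-6))² = (114 - 264)² = (-150)² = 22500)
(108 - 72*95)/I = (108 - 72*95)/22500 = (108 - 6840)*(1/22500) = -6732*1/22500 = -187/625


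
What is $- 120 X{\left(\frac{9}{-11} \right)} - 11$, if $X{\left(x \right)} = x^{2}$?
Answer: $- \frac{11051}{121} \approx -91.331$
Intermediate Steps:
$- 120 X{\left(\frac{9}{-11} \right)} - 11 = - 120 \left(\frac{9}{-11}\right)^{2} - 11 = - 120 \left(9 \left(- \frac{1}{11}\right)\right)^{2} - 11 = - 120 \left(- \frac{9}{11}\right)^{2} - 11 = \left(-120\right) \frac{81}{121} - 11 = - \frac{9720}{121} - 11 = - \frac{11051}{121}$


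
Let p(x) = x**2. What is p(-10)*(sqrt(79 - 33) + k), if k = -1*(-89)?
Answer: 8900 + 100*sqrt(46) ≈ 9578.2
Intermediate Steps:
k = 89
p(-10)*(sqrt(79 - 33) + k) = (-10)**2*(sqrt(79 - 33) + 89) = 100*(sqrt(46) + 89) = 100*(89 + sqrt(46)) = 8900 + 100*sqrt(46)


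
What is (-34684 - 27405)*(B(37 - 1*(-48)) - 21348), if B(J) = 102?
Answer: 1319142894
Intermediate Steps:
(-34684 - 27405)*(B(37 - 1*(-48)) - 21348) = (-34684 - 27405)*(102 - 21348) = -62089*(-21246) = 1319142894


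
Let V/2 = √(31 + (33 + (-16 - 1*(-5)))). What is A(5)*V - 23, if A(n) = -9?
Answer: -23 - 18*√53 ≈ -154.04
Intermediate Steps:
V = 2*√53 (V = 2*√(31 + (33 + (-16 - 1*(-5)))) = 2*√(31 + (33 + (-16 + 5))) = 2*√(31 + (33 - 11)) = 2*√(31 + 22) = 2*√53 ≈ 14.560)
A(5)*V - 23 = -18*√53 - 23 = -23 - 18*√53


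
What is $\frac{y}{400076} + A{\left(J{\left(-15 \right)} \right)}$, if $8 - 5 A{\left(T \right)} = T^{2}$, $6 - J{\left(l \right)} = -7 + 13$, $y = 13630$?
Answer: $\frac{1634379}{1000190} \approx 1.6341$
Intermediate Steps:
$J{\left(l \right)} = 0$ ($J{\left(l \right)} = 6 - \left(-7 + 13\right) = 6 - 6 = 0$)
$A{\left(T \right)} = \frac{8}{5} - \frac{T^{2}}{5}$
$\frac{y}{400076} + A{\left(J{\left(-15 \right)} \right)} = \frac{13630}{400076} + \left(\frac{8}{5} - \frac{0^{2}}{5}\right) = 13630 \cdot \frac{1}{400076} + \left(\frac{8}{5} - 0\right) = \frac{6815}{200038} + \left(\frac{8}{5} + 0\right) = \frac{6815}{200038} + \frac{8}{5} = \frac{1634379}{1000190}$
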